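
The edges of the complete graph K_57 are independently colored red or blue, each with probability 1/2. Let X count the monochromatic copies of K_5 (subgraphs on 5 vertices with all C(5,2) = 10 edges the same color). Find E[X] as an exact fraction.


Let X = Σ_S X_S over the C(57, 5) = 4187106 subsets S of size 5, where X_S = 1 if the K_5 on S is monochromatic.
For a fixed S, the K_5 on S has C(5, 2) = 10 edges. P[all 10 edges red] = (1/2)^10, and likewise for blue, so P[monochromatic] = 2·(1/2)^10 = 2^{1 − 10} = 1/512.
Summing: E[X] = C(57, 5) · 2^{1 − 10} = 4187106 · 1/512 = 2093553/256.
Numerically: E[X] ≈ 8177.94141.

E[X] = C(57,5)·2^(1−C(5,2)) = 2093553/256 ≈ 8177.94141.


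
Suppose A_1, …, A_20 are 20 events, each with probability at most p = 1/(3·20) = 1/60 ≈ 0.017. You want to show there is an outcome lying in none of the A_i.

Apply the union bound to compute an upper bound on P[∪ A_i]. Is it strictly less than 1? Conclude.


Union bound: P[∪_{i=1}^{20} A_i] ≤ Σ_i P[A_i] ≤ 20·p = 20·(1/60) = 1/3.
Numerically: 1/3 ≈ 0.333.
Is 1/3 < 1? YES.
Since P[∪ A_i] ≤ 1/3 < 1, the complement has P[∩ A_i^c] ≥ 1 − 1/3 = 2/3 > 0, so some outcome avoids every A_i.

20·p = 1/3 ≈ 0.333; existence CERTIFIED by the union bound.


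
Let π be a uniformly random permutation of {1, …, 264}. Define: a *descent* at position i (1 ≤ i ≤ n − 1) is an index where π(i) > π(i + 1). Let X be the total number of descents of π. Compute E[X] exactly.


Write X = Σ X_I over i = 1, …, 263, with X_I the indicator of one descent.
There are 263 indicators.
For each fixed i, the pair (π(i), π(i+1)) is a uniformly random ordered pair of distinct values from {1, …, 264}; by symmetry P[π(i) > π(i+1)] = 1/2.
By linearity: E[X] = 263 · (1/2) = (264 − 1) · (1/2) = 263/2 ≈ 131.500000.

E[X] = 263/2 = 131.500000.


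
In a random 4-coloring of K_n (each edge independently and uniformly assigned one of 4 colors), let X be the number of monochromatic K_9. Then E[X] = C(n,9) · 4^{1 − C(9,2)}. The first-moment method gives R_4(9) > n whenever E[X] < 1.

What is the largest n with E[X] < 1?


We need C(n, 9) · 4^{1 − 36} < 1, i.e. C(n, 9) < 4^{36 − 1} = 1180591620717411303424.
Check values of n near the boundary:
  n = 909: C(909, 9) = 1122169012923711463931; 1122169012923711463931 < 1180591620717411303424? YES
  n = 910: C(910, 9) = 1133378248346922788210; 1133378248346922788210 < 1180591620717411303424? YES
  n = 911: C(911, 9) = 1144686900492291197405; 1144686900492291197405 < 1180591620717411303424? YES
  n = 912: C(912, 9) = 1156095740032081475120; 1156095740032081475120 < 1180591620717411303424? YES
  n = 913: C(913, 9) = 1167605542753639808390; 1167605542753639808390 < 1180591620717411303424? YES
  n = 914: C(914, 9) = 1179217089587653905932; 1179217089587653905932 < 1180591620717411303424? YES
  n = 915: C(915, 9) = 1190931166636537885130; 1190931166636537885130 < 1180591620717411303424? NO
  n = 916: C(916, 9) = 1202748565202942340440; 1202748565202942340440 < 1180591620717411303424? NO
  n = 917: C(917, 9) = 1214670081818390006810; 1214670081818390006810 < 1180591620717411303424? NO
The largest n with C(n, 9) < 1180591620717411303424 is n = 914 (where E[X] = 294804272396913476483/295147905179352825856 ≈ 0.99884). Hence R_4(9) > 914, i.e. R_4(9) ≥ 915.

Largest n = 914; hence R_4(9) > 914.


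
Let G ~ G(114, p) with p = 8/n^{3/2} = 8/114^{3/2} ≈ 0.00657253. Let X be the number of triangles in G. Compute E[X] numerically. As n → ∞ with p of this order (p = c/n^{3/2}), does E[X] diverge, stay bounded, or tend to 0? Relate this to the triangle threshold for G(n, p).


Number of potential triangles: C(114, 3) = 240464.
Each occurs with probability p³ ≈ (0.00657253)³ ≈ 2.83921401e-07.
By linearity: E[X] = C(114, 3)·p³ ≈ 240464 · 2.83921401e-07 ≈ 0.068273.
Since α = 3/2 > 1, p = c/n^{3/2} = o(1/n) is below the triangle threshold p ~ 1/n. Asymptotically E[X] ~ (c³/6)·n^{3(1−α)} = (8³/6)·n^{-1.5} → 0, so by Markov's inequality G has no triangles w.h.p.

E[X] ≈ 0.068273; in regime p = Θ(1/n^{3/2}) E[X] tends to 0 (below the triangle threshold p ~ 1/n).


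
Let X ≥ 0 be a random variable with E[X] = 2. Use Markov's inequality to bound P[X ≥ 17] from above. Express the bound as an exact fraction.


μ = E[X] = 2, a = 17.
Markov: P[X ≥ 17] ≤ μ/a = (2)/17 = 2/17.
Numerically: ≈ 0.117647.
(Since a = 17 > μ = 2.000000, the bound 2/17 is < 1 and informative.)

P[X ≥ 17] ≤ 2/17 ≈ 0.117647.


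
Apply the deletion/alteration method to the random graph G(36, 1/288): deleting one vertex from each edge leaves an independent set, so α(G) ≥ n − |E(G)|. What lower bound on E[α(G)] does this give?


E[|E(G)|] = C(36, 2)·p = 630 · (1/288) = 35/16.
E[α(G)] ≥ n − E[|E(G)|] = 36 − 35/16 = 541/16.
Numerically: ≈ 33.812500.
(This is only a lower bound; the true E[α(G)] may be larger.)

E[α(G)] ≥ 541/16 ≈ 33.812500.


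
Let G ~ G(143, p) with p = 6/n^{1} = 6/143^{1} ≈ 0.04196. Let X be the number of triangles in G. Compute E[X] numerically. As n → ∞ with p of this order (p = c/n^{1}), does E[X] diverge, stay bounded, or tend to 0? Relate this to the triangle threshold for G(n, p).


Number of potential triangles: C(143, 3) = 477191.
Each occurs with probability p³ ≈ (0.04196)³ ≈ 7.386618e-05.
By linearity: E[X] = C(143, 3)·p³ ≈ 477191 · 7.386618e-05 ≈ 35.2483.
Here α = 1, so p = 6/n is exactly at the triangle threshold p ~ 1/n. Asymptotically E[X] → c³/6 = 6³/6 = 36 ≈ 36.0000, a bounded constant. In this regime the triangle count is asymptotically Poisson(c³/6).

E[X] ≈ 35.2483; in regime p = Θ(1/n^{1}) E[X] stays bounded (at the triangle threshold p ~ 1/n).


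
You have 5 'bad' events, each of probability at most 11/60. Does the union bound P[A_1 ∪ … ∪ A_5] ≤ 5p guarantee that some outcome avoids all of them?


Union bound: P[∪_{i=1}^{5} A_i] ≤ Σ_i P[A_i] ≤ 5·p = 5·(11/60) = 11/12.
Numerically: 11/12 ≈ 0.9166667.
Is 11/12 < 1? YES.
Since P[∪ A_i] ≤ 11/12 < 1, the complement has P[∩ A_i^c] ≥ 1 − 11/12 = 1/12 > 0, so some outcome avoids every A_i.

5·p = 11/12 ≈ 0.9166667; existence CERTIFIED by the union bound.


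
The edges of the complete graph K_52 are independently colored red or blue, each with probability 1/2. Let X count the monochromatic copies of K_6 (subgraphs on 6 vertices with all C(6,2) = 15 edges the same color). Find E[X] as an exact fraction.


Let X = Σ_S X_S over the C(52, 6) = 20358520 subsets S of size 6, where X_S = 1 if the K_6 on S is monochromatic.
For a fixed S, the K_6 on S has C(6, 2) = 15 edges. P[all 15 edges red] = (1/2)^15, and likewise for blue, so P[monochromatic] = 2·(1/2)^15 = 2^{1 − 15} = 1/16384.
Summing: E[X] = C(52, 6) · 2^{1 − 15} = 20358520 · 1/16384 = 2544815/2048.
Numerically: E[X] ≈ 1242.5854.

E[X] = C(52,6)·2^(1−C(6,2)) = 2544815/2048 ≈ 1242.5854.


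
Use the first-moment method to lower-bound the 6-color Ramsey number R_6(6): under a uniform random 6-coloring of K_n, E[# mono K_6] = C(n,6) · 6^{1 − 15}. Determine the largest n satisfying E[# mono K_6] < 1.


We need C(n, 6) · 6^{1 − 15} < 1, i.e. C(n, 6) < 6^{15 − 1} = 78364164096.
Check values of n near the boundary:
  n = 196: C(196, 6) = 72887293024; 72887293024 < 78364164096? YES
  n = 197: C(197, 6) = 75176946208; 75176946208 < 78364164096? YES
  n = 198: C(198, 6) = 77526225777; 77526225777 < 78364164096? YES
  n = 199: C(199, 6) = 79936367511; 79936367511 < 78364164096? NO
The largest n with C(n, 6) < 78364164096 is n = 198 (where E[X] = 25842075259/26121388032 ≈ 0.989307). Hence R_6(6) > 198, i.e. R_6(6) ≥ 199.

Largest n = 198; hence R_6(6) > 198.


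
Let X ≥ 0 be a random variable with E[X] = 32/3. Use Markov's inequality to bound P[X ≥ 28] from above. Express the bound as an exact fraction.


μ = E[X] = 32/3, a = 28.
Markov: P[X ≥ 28] ≤ μ/a = (32/3)/28 = 8/21.
Numerically: ≈ 0.381.
(Since a = 28 > μ = 10.667, the bound 8/21 is < 1 and informative.)

P[X ≥ 28] ≤ 8/21 ≈ 0.381.


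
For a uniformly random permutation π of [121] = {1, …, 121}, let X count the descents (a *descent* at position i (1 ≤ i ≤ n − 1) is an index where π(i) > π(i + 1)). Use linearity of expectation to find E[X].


Write X = Σ X_I over i = 1, …, 120, with X_I the indicator of one descent.
There are 120 indicators.
For each fixed i, the pair (π(i), π(i+1)) is a uniformly random ordered pair of distinct values from {1, …, 121}; by symmetry P[π(i) > π(i+1)] = 1/2.
By linearity: E[X] = 120 · (1/2) = (121 − 1) · (1/2) = 60 ≈ 60.0000.

E[X] = 60 = 60.0000.


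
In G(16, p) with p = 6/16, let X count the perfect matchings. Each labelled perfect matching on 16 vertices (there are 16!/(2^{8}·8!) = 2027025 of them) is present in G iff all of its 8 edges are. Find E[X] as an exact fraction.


K_16 has 16!/(2^{8}·8!) = 2027025 labelled perfect matchings.
For each such perfect matching H, let X_H = 1 if all 8 edges of H are present in G. Then P[X_H = 1] = p^{8} = (3/8)^{8} = 6561/16777216.
Summing the indicators: E[X] = Σ_H E[X_H] = 2027025 · p^{8} = 2027025 · 6561/16777216 = 13299311025/16777216.
Numerically: E[X] ≈ 792.7.

E[X] = 2027025 · (3/8)^{8} = 13299311025/16777216 ≈ 792.7.


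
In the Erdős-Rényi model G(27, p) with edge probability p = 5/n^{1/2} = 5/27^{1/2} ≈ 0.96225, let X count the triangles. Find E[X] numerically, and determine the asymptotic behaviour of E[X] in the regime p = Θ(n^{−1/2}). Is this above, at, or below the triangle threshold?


Number of potential triangles: C(27, 3) = 2925.
Each occurs with probability p³ ≈ (0.96225)³ ≈ 8.90972638e-01.
By linearity: E[X] = C(27, 3)·p³ ≈ 2925 · 8.90972638e-01 ≈ 2606.094965.
Since α = 1/2 < 1, p = c/n^{1/2} ≫ 1/n is above the triangle threshold p ~ 1/n. Asymptotically E[X] ~ (c³/6)·n^{3(1−α)} = (5³/6)·n^{1.5} → ∞; triangles are abundant w.h.p.

E[X] ≈ 2606.094965; in regime p = Θ(1/n^{1/2}) E[X] diverges (above the triangle threshold p ~ 1/n).


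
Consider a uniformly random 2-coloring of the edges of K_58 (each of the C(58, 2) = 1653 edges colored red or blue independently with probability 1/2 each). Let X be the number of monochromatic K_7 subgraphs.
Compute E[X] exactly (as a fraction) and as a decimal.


Let X = Σ_S X_S over the C(58, 7) = 300674088 subsets S of size 7, where X_S = 1 if the K_7 on S is monochromatic.
For a fixed S, the K_7 on S has C(7, 2) = 21 edges. P[all 21 edges red] = (1/2)^21, and likewise for blue, so P[monochromatic] = 2·(1/2)^21 = 2^{1 − 21} = 1/1048576.
By linearity: E[X] = C(58, 7) · 2^{1 − 21} = 300674088 · 1/1048576 = 37584261/131072.
Numerically: E[X] ≈ 286.74516.

E[X] = C(58,7)·2^(1−C(7,2)) = 37584261/131072 ≈ 286.74516.


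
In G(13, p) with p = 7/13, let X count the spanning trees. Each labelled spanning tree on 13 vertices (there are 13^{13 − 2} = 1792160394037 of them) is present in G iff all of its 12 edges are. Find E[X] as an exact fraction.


K_13 has 13^{13 − 2} = 1792160394037 labelled spanning trees.
For each such spanning tree H, let X_H = 1 if all 12 edges of H are present in G. Then P[X_H = 1] = p^{12} = (7/13)^{12} = 13841287201/23298085122481.
By linearity of expectation: E[X] = Σ_H E[X_H] = 1792160394037 · p^{12} = 1792160394037 · 13841287201/23298085122481 = 13841287201/13.
Numerically: E[X] ≈ 1.06471e+09.

E[X] = 1792160394037 · (7/13)^{12} = 13841287201/13 ≈ 1.06471e+09.


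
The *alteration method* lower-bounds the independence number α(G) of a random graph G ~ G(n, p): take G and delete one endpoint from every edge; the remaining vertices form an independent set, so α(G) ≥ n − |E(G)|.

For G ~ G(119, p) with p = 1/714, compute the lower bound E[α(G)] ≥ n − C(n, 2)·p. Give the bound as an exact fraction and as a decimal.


E[|E(G)|] = C(119, 2)·p = 7021 · (1/714) = 59/6.
E[α(G)] ≥ n − E[|E(G)|] = 119 − 59/6 = 655/6.
Numerically: ≈ 109.16667.
(This is only a lower bound; the true E[α(G)] may be larger.)

E[α(G)] ≥ 655/6 ≈ 109.16667.


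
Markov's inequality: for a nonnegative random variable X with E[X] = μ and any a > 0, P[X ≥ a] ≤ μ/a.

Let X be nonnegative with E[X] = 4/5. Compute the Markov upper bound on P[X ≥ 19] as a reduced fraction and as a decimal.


μ = E[X] = 4/5, a = 19.
Markov: P[X ≥ 19] ≤ μ/a = (4/5)/19 = 4/95.
Numerically: ≈ 0.04211.
(Since a = 19 > μ = 0.80000, the bound 4/95 is < 1 and informative.)

P[X ≥ 19] ≤ 4/95 ≈ 0.04211.


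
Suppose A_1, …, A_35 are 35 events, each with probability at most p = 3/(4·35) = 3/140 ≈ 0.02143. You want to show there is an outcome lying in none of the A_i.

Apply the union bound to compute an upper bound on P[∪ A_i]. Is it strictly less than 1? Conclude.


Union bound: P[∪_{i=1}^{35} A_i] ≤ Σ_i P[A_i] ≤ 35·p = 35·(3/140) = 3/4.
Numerically: 3/4 ≈ 0.75000.
Is 3/4 < 1? YES.
Since P[∪ A_i] ≤ 3/4 < 1, the complement has P[∩ A_i^c] ≥ 1 − 3/4 = 1/4 > 0, so some outcome avoids every A_i.

35·p = 3/4 ≈ 0.75000; existence CERTIFIED by the union bound.


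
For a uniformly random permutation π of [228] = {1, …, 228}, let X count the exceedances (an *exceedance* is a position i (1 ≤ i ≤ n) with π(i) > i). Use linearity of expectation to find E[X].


Write X = Σ_{i=1}^{228} X_i, where X_i = 1_{π(i) > i}.
For each fixed i, π(i) is uniform over {1, …, 228} (marginal of a uniform permutation), so P[π(i) > i] = (n − i)/n. Summing: Σ_{i=1}^{228} (n − i)/n = (0 + 1 + … + 227)/228 = 228(228 − 1)/(2·228) = (228 − 1)/2.
Hence E[X] = Σ_{i=1}^{228} (228 − i)/228 = 227/2 ≈ 113.500000.

E[X] = 227/2 = 113.500000.


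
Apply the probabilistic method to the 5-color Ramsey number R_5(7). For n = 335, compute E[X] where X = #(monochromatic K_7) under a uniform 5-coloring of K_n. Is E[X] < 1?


E[X] = C(335, 7) · 5^{1 − 21} = 88202498238195 · 5^{−20} = 88202498238195/95367431640625.
As a reduced fraction: E[X] = 17640499647639/19073486328125 ≈ 0.9249.
Is E[X] < 1? YES.
Since E[X] < 1, there exists a 5-coloring of K_{335} with no monochromatic K_7; hence R_5(7) > 335.

E[X] = 17640499647639/19073486328125 ≈ 0.9249; E[X] < 1, so R_5(7) > 335.


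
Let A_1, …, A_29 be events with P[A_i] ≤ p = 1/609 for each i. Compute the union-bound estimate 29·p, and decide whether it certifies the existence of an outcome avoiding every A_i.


Union bound: P[∪_{i=1}^{29} A_i] ≤ Σ_i P[A_i] ≤ 29·p = 29·(1/609) = 1/21.
Numerically: 1/21 ≈ 0.0476.
Is 1/21 < 1? YES.
Since P[∪ A_i] ≤ 1/21 < 1, the complement has P[∩ A_i^c] ≥ 1 − 1/21 = 20/21 > 0, so some outcome avoids every A_i.

29·p = 1/21 ≈ 0.0476; existence CERTIFIED by the union bound.


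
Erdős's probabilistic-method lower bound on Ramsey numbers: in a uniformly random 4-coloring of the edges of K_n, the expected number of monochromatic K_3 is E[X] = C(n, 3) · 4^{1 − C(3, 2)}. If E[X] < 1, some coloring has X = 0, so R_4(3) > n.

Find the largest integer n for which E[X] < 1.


We need C(n, 3) · 4^{1 − 3} < 1, i.e. C(n, 3) < 4^{3 − 1} = 16.
Check values of n near the boundary:
  n = 3: C(3, 3) = 1; 1 < 16? YES
  n = 4: C(4, 3) = 4; 4 < 16? YES
  n = 5: C(5, 3) = 10; 10 < 16? YES
  n = 6: C(6, 3) = 20; 20 < 16? NO
The largest n with C(n, 3) < 16 is n = 5 (where E[X] = 5/8 ≈ 0.625000). Hence R_4(3) > 5, i.e. R_4(3) ≥ 6.

Largest n = 5; hence R_4(3) > 5.


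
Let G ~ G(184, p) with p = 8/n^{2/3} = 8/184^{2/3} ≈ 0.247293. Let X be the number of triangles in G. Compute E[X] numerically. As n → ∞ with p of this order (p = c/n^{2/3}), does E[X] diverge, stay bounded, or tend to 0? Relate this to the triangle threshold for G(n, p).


Number of potential triangles: C(184, 3) = 1021384.
Each occurs with probability p³ ≈ (0.247293)³ ≈ 1.51228733e-02.
By linearity: E[X] = C(184, 3)·p³ ≈ 1021384 · 1.51228733e-02 ≈ 15446.260870.
Since α = 2/3 < 1, p = c/n^{2/3} ≫ 1/n is above the triangle threshold p ~ 1/n. Asymptotically E[X] ~ (c³/6)·n^{3(1−α)} = (8³/6)·n^{1} → ∞; triangles are abundant w.h.p.

E[X] ≈ 15446.260870; in regime p = Θ(1/n^{2/3}) E[X] diverges (above the triangle threshold p ~ 1/n).


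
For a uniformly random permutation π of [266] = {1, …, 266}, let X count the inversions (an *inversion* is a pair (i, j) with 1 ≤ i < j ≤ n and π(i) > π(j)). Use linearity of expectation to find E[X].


Write X = Σ X_I over the C(266, 2) = 35245 pairs i < j, with X_I the indicator of one inversion.
There are 35245 indicators.
For each fixed pair i < j, the values π(i) and π(j) are two distinct elements of {1, …, 266} in uniformly random order; by symmetry P[π(i) > π(j)] = 1/2.
By linearity: E[X] = 35245 · (1/2) = C(266, 2) · (1/2) = 35245/2 = 35245/2 ≈ 17622.500.

E[X] = 35245/2 = 17622.500.


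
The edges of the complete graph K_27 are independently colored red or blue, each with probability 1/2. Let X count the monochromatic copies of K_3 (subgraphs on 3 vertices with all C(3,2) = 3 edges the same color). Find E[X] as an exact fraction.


Let X = Σ_S X_S over the C(27, 3) = 2925 subsets S of size 3, where X_S = 1 if the K_3 on S is monochromatic.
For a fixed S, the K_3 on S has C(3, 2) = 3 edges. P[all 3 edges red] = (1/2)^3, and likewise for blue, so P[monochromatic] = 2·(1/2)^3 = 2^{1 − 3} = 1/4.
By linearity: E[X] = C(27, 3) · 2^{1 − 3} = 2925 · 1/4 = 2925/4.
Numerically: E[X] ≈ 731.25000.

E[X] = C(27,3)·2^(1−C(3,2)) = 2925/4 ≈ 731.25000.


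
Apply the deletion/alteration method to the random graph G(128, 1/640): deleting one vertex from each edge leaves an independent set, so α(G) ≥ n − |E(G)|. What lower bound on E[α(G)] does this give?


E[|E(G)|] = C(128, 2)·p = 8128 · (1/640) = 127/10.
E[α(G)] ≥ n − E[|E(G)|] = 128 − 127/10 = 1153/10.
Numerically: ≈ 115.30000.
(This is only a lower bound; the true E[α(G)] may be larger.)

E[α(G)] ≥ 1153/10 ≈ 115.30000.


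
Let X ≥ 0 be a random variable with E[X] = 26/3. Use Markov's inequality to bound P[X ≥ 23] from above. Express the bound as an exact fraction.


μ = E[X] = 26/3, a = 23.
Markov: P[X ≥ 23] ≤ μ/a = (26/3)/23 = 26/69.
Numerically: ≈ 0.37681.
(Since a = 23 > μ = 8.66667, the bound 26/69 is < 1 and informative.)

P[X ≥ 23] ≤ 26/69 ≈ 0.37681.


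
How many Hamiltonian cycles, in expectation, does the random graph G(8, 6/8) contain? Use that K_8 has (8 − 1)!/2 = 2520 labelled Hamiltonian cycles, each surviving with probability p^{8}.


K_8 has (8 − 1)!/2 = 2520 labelled Hamiltonian cycles.
For each such Hamiltonian cycle H, let X_H = 1 if all 8 edges of H are present in G. Then P[X_H = 1] = p^{8} = (3/4)^{8} = 6561/65536.
Summing the indicators: E[X] = Σ_H E[X_H] = 2520 · p^{8} = 2520 · 6561/65536 = 2066715/8192.
Numerically: E[X] ≈ 252.

E[X] = 2520 · (3/4)^{8} = 2066715/8192 ≈ 252.


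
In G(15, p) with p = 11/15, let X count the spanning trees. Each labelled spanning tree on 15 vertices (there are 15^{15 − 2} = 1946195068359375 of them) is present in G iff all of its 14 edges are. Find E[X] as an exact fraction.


K_15 has 15^{15 − 2} = 1946195068359375 labelled spanning trees.
For each such spanning tree H, let X_H = 1 if all 14 edges of H are present in G. Then P[X_H = 1] = p^{14} = (11/15)^{14} = 379749833583241/29192926025390625.
By linearity of expectation: E[X] = Σ_H E[X_H] = 1946195068359375 · p^{14} = 1946195068359375 · 379749833583241/29192926025390625 = 379749833583241/15.
Numerically: E[X] ≈ 2.5317e+13.

E[X] = 1946195068359375 · (11/15)^{14} = 379749833583241/15 ≈ 2.5317e+13.


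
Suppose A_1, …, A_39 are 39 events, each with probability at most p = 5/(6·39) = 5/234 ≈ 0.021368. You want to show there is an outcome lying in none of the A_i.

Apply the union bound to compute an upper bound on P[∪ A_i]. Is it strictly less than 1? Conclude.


Union bound: P[∪_{i=1}^{39} A_i] ≤ Σ_i P[A_i] ≤ 39·p = 39·(5/234) = 5/6.
Numerically: 5/6 ≈ 0.833333.
Is 5/6 < 1? YES.
Since P[∪ A_i] ≤ 5/6 < 1, the complement has P[∩ A_i^c] ≥ 1 − 5/6 = 1/6 > 0, so some outcome avoids every A_i.

39·p = 5/6 ≈ 0.833333; existence CERTIFIED by the union bound.


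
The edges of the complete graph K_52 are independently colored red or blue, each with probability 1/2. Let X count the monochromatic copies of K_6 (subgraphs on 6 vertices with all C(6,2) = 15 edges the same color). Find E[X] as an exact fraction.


Let X = Σ_S X_S over the C(52, 6) = 20358520 subsets S of size 6, where X_S = 1 if the K_6 on S is monochromatic.
For a fixed S, the K_6 on S has C(6, 2) = 15 edges. P[all 15 edges red] = (1/2)^15, and likewise for blue, so P[monochromatic] = 2·(1/2)^15 = 2^{1 − 15} = 1/16384.
By linearity: E[X] = C(52, 6) · 2^{1 − 15} = 20358520 · 1/16384 = 2544815/2048.
Numerically: E[X] ≈ 1242.585449.

E[X] = C(52,6)·2^(1−C(6,2)) = 2544815/2048 ≈ 1242.585449.


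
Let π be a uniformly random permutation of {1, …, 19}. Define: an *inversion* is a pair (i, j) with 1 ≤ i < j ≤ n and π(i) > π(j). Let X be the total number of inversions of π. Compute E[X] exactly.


Write X = Σ X_I over the C(19, 2) = 171 pairs i < j, with X_I the indicator of one inversion.
There are 171 indicators.
For each fixed pair i < j, the values π(i) and π(j) are two distinct elements of {1, …, 19} in uniformly random order; by symmetry P[π(i) > π(j)] = 1/2.
By linearity: E[X] = 171 · (1/2) = C(19, 2) · (1/2) = 171/2 = 171/2 ≈ 85.5000.

E[X] = 171/2 = 85.5000.


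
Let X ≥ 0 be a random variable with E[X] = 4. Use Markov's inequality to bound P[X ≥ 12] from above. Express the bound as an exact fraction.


μ = E[X] = 4, a = 12.
Markov: P[X ≥ 12] ≤ μ/a = (4)/12 = 1/3.
Numerically: ≈ 0.333.
(Since a = 12 > μ = 4.000, the bound 1/3 is < 1 and informative.)

P[X ≥ 12] ≤ 1/3 ≈ 0.333.


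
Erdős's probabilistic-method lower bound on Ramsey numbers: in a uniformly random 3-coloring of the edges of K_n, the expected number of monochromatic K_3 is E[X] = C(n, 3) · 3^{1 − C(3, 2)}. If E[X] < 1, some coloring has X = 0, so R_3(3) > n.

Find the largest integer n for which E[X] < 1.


We need C(n, 3) · 3^{1 − 3} < 1, i.e. C(n, 3) < 3^{3 − 1} = 9.
Check values of n near the boundary:
  n = 3: C(3, 3) = 1; 1 < 9? YES
  n = 4: C(4, 3) = 4; 4 < 9? YES
  n = 5: C(5, 3) = 10; 10 < 9? NO
The largest n with C(n, 3) < 9 is n = 4 (where E[X] = 4/9 ≈ 0.4444444). Hence R_3(3) > 4, i.e. R_3(3) ≥ 5.

Largest n = 4; hence R_3(3) > 4.


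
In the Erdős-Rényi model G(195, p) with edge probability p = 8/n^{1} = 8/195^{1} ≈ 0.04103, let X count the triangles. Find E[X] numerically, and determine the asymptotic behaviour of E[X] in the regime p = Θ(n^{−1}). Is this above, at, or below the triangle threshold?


Number of potential triangles: C(195, 3) = 1216865.
Each occurs with probability p³ ≈ (0.04103)³ ≈ 6.905039e-05.
By linearity: E[X] = C(195, 3)·p³ ≈ 1216865 · 6.905039e-05 ≈ 84.0250.
Here α = 1, so p = 8/n is exactly at the triangle threshold p ~ 1/n. Asymptotically E[X] → c³/6 = 8³/6 = 256/3 ≈ 85.3333, a bounded constant. In this regime the triangle count is asymptotically Poisson(c³/6).

E[X] ≈ 84.0250; in regime p = Θ(1/n^{1}) E[X] stays bounded (at the triangle threshold p ~ 1/n).


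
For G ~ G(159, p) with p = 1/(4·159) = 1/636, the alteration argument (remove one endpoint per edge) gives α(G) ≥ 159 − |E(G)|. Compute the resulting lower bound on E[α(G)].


E[|E(G)|] = C(159, 2)·p = 12561 · (1/636) = 79/4.
E[α(G)] ≥ n − E[|E(G)|] = 159 − 79/4 = 557/4.
Numerically: ≈ 139.250.
(This is only a lower bound; the true E[α(G)] may be larger.)

E[α(G)] ≥ 557/4 ≈ 139.250.


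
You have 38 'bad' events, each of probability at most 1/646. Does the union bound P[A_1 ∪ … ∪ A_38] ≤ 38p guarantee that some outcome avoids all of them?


Union bound: P[∪_{i=1}^{38} A_i] ≤ Σ_i P[A_i] ≤ 38·p = 38·(1/646) = 1/17.
Numerically: 1/17 ≈ 0.058824.
Is 1/17 < 1? YES.
Since P[∪ A_i] ≤ 1/17 < 1, the complement has P[∩ A_i^c] ≥ 1 − 1/17 = 16/17 > 0, so some outcome avoids every A_i.

38·p = 1/17 ≈ 0.058824; existence CERTIFIED by the union bound.


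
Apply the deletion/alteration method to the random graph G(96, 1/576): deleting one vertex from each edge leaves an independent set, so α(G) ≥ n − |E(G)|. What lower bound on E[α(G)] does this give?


E[|E(G)|] = C(96, 2)·p = 4560 · (1/576) = 95/12.
E[α(G)] ≥ n − E[|E(G)|] = 96 − 95/12 = 1057/12.
Numerically: ≈ 88.083.
(This is only a lower bound; the true E[α(G)] may be larger.)

E[α(G)] ≥ 1057/12 ≈ 88.083.


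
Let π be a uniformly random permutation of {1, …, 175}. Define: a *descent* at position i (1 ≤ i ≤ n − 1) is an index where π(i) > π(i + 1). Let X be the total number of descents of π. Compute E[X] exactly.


Write X = Σ X_I over i = 1, …, 174, with X_I the indicator of one descent.
There are 174 indicators.
For each fixed i, the pair (π(i), π(i+1)) is a uniformly random ordered pair of distinct values from {1, …, 175}; by symmetry P[π(i) > π(i+1)] = 1/2.
By linearity: E[X] = 174 · (1/2) = (175 − 1) · (1/2) = 87 ≈ 87.00000.

E[X] = 87 = 87.00000.


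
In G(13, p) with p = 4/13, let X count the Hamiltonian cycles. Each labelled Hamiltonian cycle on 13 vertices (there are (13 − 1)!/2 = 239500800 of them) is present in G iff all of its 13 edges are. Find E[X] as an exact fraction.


K_13 has (13 − 1)!/2 = 239500800 labelled Hamiltonian cycles.
For each such Hamiltonian cycle H, let X_H = 1 if all 13 edges of H are present in G. Then P[X_H = 1] = p^{13} = (4/13)^{13} = 67108864/302875106592253.
Summing the indicators: E[X] = Σ_H E[X_H] = 239500800 · p^{13} = 239500800 · 67108864/302875106592253 = 16072626615091200/302875106592253.
Numerically: E[X] ≈ 53.1.

E[X] = 239500800 · (4/13)^{13} = 16072626615091200/302875106592253 ≈ 53.1.


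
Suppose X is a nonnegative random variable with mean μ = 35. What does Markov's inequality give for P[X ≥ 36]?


μ = E[X] = 35, a = 36.
Markov: P[X ≥ 36] ≤ μ/a = (35)/36 = 35/36.
Numerically: ≈ 0.9722.
(Since a = 36 > μ = 35.0000, the bound 35/36 is < 1 and informative.)

P[X ≥ 36] ≤ 35/36 ≈ 0.9722.


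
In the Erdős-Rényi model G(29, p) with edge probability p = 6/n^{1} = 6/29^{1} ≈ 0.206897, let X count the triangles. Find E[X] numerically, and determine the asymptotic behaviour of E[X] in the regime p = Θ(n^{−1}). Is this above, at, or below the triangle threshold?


Number of potential triangles: C(29, 3) = 3654.
Each occurs with probability p³ ≈ (0.206897)³ ≈ 8.85645168e-03.
By linearity: E[X] = C(29, 3)·p³ ≈ 3654 · 8.85645168e-03 ≈ 32.361474.
Here α = 1, so p = 6/n is exactly at the triangle threshold p ~ 1/n. Asymptotically E[X] → c³/6 = 6³/6 = 36 ≈ 36.000000, a bounded constant. In this regime the triangle count is asymptotically Poisson(c³/6).

E[X] ≈ 32.361474; in regime p = Θ(1/n^{1}) E[X] stays bounded (at the triangle threshold p ~ 1/n).


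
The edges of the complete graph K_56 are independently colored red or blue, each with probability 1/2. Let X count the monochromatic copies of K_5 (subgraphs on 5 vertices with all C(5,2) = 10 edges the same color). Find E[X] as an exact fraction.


Let X = Σ_S X_S over the C(56, 5) = 3819816 subsets S of size 5, where X_S = 1 if the K_5 on S is monochromatic.
For a fixed S, the K_5 on S has C(5, 2) = 10 edges. P[all 10 edges red] = (1/2)^10, and likewise for blue, so P[monochromatic] = 2·(1/2)^10 = 2^{1 − 10} = 1/512.
Summing: E[X] = C(56, 5) · 2^{1 − 10} = 3819816 · 1/512 = 477477/64.
Numerically: E[X] ≈ 7460.578.

E[X] = C(56,5)·2^(1−C(5,2)) = 477477/64 ≈ 7460.578.


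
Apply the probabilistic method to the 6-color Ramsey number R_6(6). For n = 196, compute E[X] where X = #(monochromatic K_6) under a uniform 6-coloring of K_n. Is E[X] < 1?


E[X] = C(196, 6) · 6^{1 − 15} = 72887293024 · 6^{−14} = 72887293024/78364164096.
As a reduced fraction: E[X] = 2277727907/2448880128 ≈ 0.9301.
Is E[X] < 1? YES.
Since E[X] < 1, there exists a 6-coloring of K_{196} with no monochromatic K_6; hence R_6(6) > 196.

E[X] = 2277727907/2448880128 ≈ 0.9301; E[X] < 1, so R_6(6) > 196.


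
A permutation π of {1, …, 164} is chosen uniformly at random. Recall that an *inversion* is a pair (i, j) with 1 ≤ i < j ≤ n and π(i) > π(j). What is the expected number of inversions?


Write X = Σ X_I over the C(164, 2) = 13366 pairs i < j, with X_I the indicator of one inversion.
There are 13366 indicators.
For each fixed pair i < j, the values π(i) and π(j) are two distinct elements of {1, …, 164} in uniformly random order; by symmetry P[π(i) > π(j)] = 1/2.
By linearity: E[X] = 13366 · (1/2) = C(164, 2) · (1/2) = 13366/2 = 6683 ≈ 6683.000.

E[X] = 6683 = 6683.000.


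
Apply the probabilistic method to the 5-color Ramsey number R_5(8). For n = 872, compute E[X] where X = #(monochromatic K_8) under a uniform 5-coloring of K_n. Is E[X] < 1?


E[X] = C(872, 8) · 5^{1 − 28} = 8028343903111291045 · 5^{−27} = 8028343903111291045/7450580596923828125.
As a reduced fraction: E[X] = 1605668780622258209/1490116119384765625 ≈ 1.077546.
Is E[X] < 1? NO.
Since E[X] ≥ 1, the first-moment bound is inconclusive at n = 872; it does NOT by itself certify R_5(8) > 872.

E[X] = 1605668780622258209/1490116119384765625 ≈ 1.077546; E[X] ≥ 1; first-moment method inconclusive here.


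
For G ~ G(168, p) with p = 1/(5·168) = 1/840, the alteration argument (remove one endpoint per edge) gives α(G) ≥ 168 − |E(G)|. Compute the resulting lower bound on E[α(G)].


E[|E(G)|] = C(168, 2)·p = 14028 · (1/840) = 167/10.
E[α(G)] ≥ n − E[|E(G)|] = 168 − 167/10 = 1513/10.
Numerically: ≈ 151.300000.
(This is only a lower bound; the true E[α(G)] may be larger.)

E[α(G)] ≥ 1513/10 ≈ 151.300000.


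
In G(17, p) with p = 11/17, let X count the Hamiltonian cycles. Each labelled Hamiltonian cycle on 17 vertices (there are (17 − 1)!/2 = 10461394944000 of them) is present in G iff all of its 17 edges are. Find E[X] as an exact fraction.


K_17 has (17 − 1)!/2 = 10461394944000 labelled Hamiltonian cycles.
For each such Hamiltonian cycle H, let X_H = 1 if all 17 edges of H are present in G. Then P[X_H = 1] = p^{17} = (11/17)^{17} = 505447028499293771/827240261886336764177.
By linearity of expectation: E[X] = Σ_H E[X_H] = 10461394944000 · p^{17} = 10461394944000 · 505447028499293771/827240261886336764177 = 5287680988402335763510093824000/827240261886336764177.
Numerically: E[X] ≈ 6.39195e+09.

E[X] = 10461394944000 · (11/17)^{17} = 5287680988402335763510093824000/827240261886336764177 ≈ 6.39195e+09.


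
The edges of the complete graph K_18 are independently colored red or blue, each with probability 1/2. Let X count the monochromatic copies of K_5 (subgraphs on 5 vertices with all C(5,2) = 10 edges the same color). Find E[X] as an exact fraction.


Let X = Σ_S X_S over the C(18, 5) = 8568 subsets S of size 5, where X_S = 1 if the K_5 on S is monochromatic.
For a fixed S, the K_5 on S has C(5, 2) = 10 edges. P[all 10 edges red] = (1/2)^10, and likewise for blue, so P[monochromatic] = 2·(1/2)^10 = 2^{1 − 10} = 1/512.
By linearity: E[X] = C(18, 5) · 2^{1 − 10} = 8568 · 1/512 = 1071/64.
Numerically: E[X] ≈ 16.734375.

E[X] = C(18,5)·2^(1−C(5,2)) = 1071/64 ≈ 16.734375.


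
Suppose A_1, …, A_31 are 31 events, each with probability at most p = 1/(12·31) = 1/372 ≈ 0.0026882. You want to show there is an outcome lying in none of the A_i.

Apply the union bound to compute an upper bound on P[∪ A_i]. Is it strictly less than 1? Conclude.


Union bound: P[∪_{i=1}^{31} A_i] ≤ Σ_i P[A_i] ≤ 31·p = 31·(1/372) = 1/12.
Numerically: 1/12 ≈ 0.0833333.
Is 1/12 < 1? YES.
Since P[∪ A_i] ≤ 1/12 < 1, the complement has P[∩ A_i^c] ≥ 1 − 1/12 = 11/12 > 0, so some outcome avoids every A_i.

31·p = 1/12 ≈ 0.0833333; existence CERTIFIED by the union bound.


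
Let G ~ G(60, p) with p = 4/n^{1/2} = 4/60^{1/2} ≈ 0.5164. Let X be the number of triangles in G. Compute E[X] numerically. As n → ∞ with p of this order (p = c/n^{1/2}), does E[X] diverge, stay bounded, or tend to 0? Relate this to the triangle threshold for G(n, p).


Number of potential triangles: C(60, 3) = 34220.
Each occurs with probability p³ ≈ (0.5164)³ ≈ 1.3770607e-01.
By linearity: E[X] = C(60, 3)·p³ ≈ 34220 · 1.3770607e-01 ≈ 4712.30187.
Since α = 1/2 < 1, p = c/n^{1/2} ≫ 1/n is above the triangle threshold p ~ 1/n. Asymptotically E[X] ~ (c³/6)·n^{3(1−α)} = (4³/6)·n^{1.5} → ∞; triangles are abundant w.h.p.

E[X] ≈ 4712.30187; in regime p = Θ(1/n^{1/2}) E[X] diverges (above the triangle threshold p ~ 1/n).


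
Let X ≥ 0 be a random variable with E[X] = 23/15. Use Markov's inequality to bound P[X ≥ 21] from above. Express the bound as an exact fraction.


μ = E[X] = 23/15, a = 21.
Markov: P[X ≥ 21] ≤ μ/a = (23/15)/21 = 23/315.
Numerically: ≈ 0.07302.
(Since a = 21 > μ = 1.53333, the bound 23/315 is < 1 and informative.)

P[X ≥ 21] ≤ 23/315 ≈ 0.07302.


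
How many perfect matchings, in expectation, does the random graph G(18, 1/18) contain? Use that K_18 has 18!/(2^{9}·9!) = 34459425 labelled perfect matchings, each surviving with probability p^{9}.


K_18 has 18!/(2^{9}·9!) = 34459425 labelled perfect matchings.
For each such perfect matching H, let X_H = 1 if all 9 edges of H are present in G. Then P[X_H = 1] = p^{9} = (1/18)^{9} = 1/198359290368.
Summing the indicators: E[X] = Σ_H E[X_H] = 34459425 · p^{9} = 34459425 · 1/198359290368 = 425425/2448880128.
Numerically: E[X] ≈ 0.000174.

E[X] = 34459425 · (1/18)^{9} = 425425/2448880128 ≈ 0.000174.


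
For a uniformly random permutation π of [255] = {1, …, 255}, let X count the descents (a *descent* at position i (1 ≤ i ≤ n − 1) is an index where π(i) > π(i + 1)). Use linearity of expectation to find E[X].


Write X = Σ X_I over i = 1, …, 254, with X_I the indicator of one descent.
There are 254 indicators.
For each fixed i, the pair (π(i), π(i+1)) is a uniformly random ordered pair of distinct values from {1, …, 255}; by symmetry P[π(i) > π(i+1)] = 1/2.
By linearity: E[X] = 254 · (1/2) = (255 − 1) · (1/2) = 127 ≈ 127.00000.

E[X] = 127 = 127.00000.


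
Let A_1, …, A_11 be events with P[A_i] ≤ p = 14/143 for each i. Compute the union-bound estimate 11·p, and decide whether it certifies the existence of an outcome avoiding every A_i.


Union bound: P[∪_{i=1}^{11} A_i] ≤ Σ_i P[A_i] ≤ 11·p = 11·(14/143) = 14/13.
Numerically: 14/13 ≈ 1.076923.
Is 14/13 < 1? NO.
Since the bound 14/13 is ≥ 1, the union bound is uninformative here; it does NOT by itself certify existence.

11·p = 14/13 ≈ 1.076923; existence NOT certified by the union bound.


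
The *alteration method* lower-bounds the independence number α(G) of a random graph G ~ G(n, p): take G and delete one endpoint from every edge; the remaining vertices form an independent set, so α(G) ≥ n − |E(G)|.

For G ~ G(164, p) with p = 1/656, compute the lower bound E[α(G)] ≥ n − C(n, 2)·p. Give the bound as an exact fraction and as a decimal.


E[|E(G)|] = C(164, 2)·p = 13366 · (1/656) = 163/8.
E[α(G)] ≥ n − E[|E(G)|] = 164 − 163/8 = 1149/8.
Numerically: ≈ 143.6250.
(This is only a lower bound; the true E[α(G)] may be larger.)

E[α(G)] ≥ 1149/8 ≈ 143.6250.


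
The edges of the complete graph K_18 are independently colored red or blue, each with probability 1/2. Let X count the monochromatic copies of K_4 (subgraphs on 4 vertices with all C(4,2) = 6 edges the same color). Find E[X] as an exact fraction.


Let X = Σ_S X_S over the C(18, 4) = 3060 subsets S of size 4, where X_S = 1 if the K_4 on S is monochromatic.
For a fixed S, the K_4 on S has C(4, 2) = 6 edges. P[all 6 edges red] = (1/2)^6, and likewise for blue, so P[monochromatic] = 2·(1/2)^6 = 2^{1 − 6} = 1/32.
By linearity: E[X] = C(18, 4) · 2^{1 − 6} = 3060 · 1/32 = 765/8.
Numerically: E[X] ≈ 95.625.

E[X] = C(18,4)·2^(1−C(4,2)) = 765/8 ≈ 95.625.


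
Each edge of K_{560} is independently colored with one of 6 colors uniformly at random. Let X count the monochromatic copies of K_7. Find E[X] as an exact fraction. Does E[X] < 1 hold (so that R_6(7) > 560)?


E[X] = C(560, 7) · 6^{1 − 21} = 3300169391659920 · 6^{−20} = 3300169391659920/3656158440062976.
As a reduced fraction: E[X] = 68753528992915/76169967501312 ≈ 0.903.
Is E[X] < 1? YES.
Since E[X] < 1, there exists a 6-coloring of K_{560} with no monochromatic K_7; hence R_6(7) > 560.

E[X] = 68753528992915/76169967501312 ≈ 0.903; E[X] < 1, so R_6(7) > 560.


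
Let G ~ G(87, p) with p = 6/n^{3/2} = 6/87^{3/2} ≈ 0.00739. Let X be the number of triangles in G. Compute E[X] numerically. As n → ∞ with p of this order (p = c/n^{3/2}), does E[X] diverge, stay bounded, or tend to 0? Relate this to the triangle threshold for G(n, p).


Number of potential triangles: C(87, 3) = 105995.
Each occurs with probability p³ ≈ (0.00739)³ ≈ 4.04219e-07.
By linearity: E[X] = C(87, 3)·p³ ≈ 105995 · 4.04219e-07 ≈ 0.043.
Since α = 3/2 > 1, p = c/n^{3/2} = o(1/n) is below the triangle threshold p ~ 1/n. Asymptotically E[X] ~ (c³/6)·n^{3(1−α)} = (6³/6)·n^{-1.5} → 0, so by Markov's inequality G has no triangles w.h.p.

E[X] ≈ 0.043; in regime p = Θ(1/n^{3/2}) E[X] tends to 0 (below the triangle threshold p ~ 1/n).


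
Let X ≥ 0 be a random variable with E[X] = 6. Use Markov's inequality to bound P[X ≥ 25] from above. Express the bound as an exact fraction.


μ = E[X] = 6, a = 25.
Markov: P[X ≥ 25] ≤ μ/a = (6)/25 = 6/25.
Numerically: ≈ 0.2400.
(Since a = 25 > μ = 6.0000, the bound 6/25 is < 1 and informative.)

P[X ≥ 25] ≤ 6/25 ≈ 0.2400.


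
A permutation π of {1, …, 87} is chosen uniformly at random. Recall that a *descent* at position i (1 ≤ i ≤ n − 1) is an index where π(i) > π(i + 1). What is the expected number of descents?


Write X = Σ X_I over i = 1, …, 86, with X_I the indicator of one descent.
There are 86 indicators.
For each fixed i, the pair (π(i), π(i+1)) is a uniformly random ordered pair of distinct values from {1, …, 87}; by symmetry P[π(i) > π(i+1)] = 1/2.
By linearity: E[X] = 86 · (1/2) = (87 − 1) · (1/2) = 43 ≈ 43.000.

E[X] = 43 = 43.000.


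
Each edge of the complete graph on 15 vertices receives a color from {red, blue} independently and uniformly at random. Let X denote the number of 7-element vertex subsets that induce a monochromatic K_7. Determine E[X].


Let X = Σ_S X_S over the C(15, 7) = 6435 subsets S of size 7, where X_S = 1 if the K_7 on S is monochromatic.
For a fixed S, the K_7 on S has C(7, 2) = 21 edges. P[all 21 edges red] = (1/2)^21, and likewise for blue, so P[monochromatic] = 2·(1/2)^21 = 2^{1 − 21} = 1/1048576.
By linearity of expectation: E[X] = C(15, 7) · 2^{1 − 21} = 6435 · 1/1048576 = 6435/1048576.
Numerically: E[X] ≈ 0.00614.

E[X] = C(15,7)·2^(1−C(7,2)) = 6435/1048576 ≈ 0.00614.


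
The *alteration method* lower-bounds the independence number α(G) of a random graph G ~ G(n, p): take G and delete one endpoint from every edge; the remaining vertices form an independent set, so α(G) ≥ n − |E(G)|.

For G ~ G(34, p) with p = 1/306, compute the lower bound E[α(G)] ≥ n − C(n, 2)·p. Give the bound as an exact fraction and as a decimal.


E[|E(G)|] = C(34, 2)·p = 561 · (1/306) = 11/6.
E[α(G)] ≥ n − E[|E(G)|] = 34 − 11/6 = 193/6.
Numerically: ≈ 32.166667.
(This is only a lower bound; the true E[α(G)] may be larger.)

E[α(G)] ≥ 193/6 ≈ 32.166667.


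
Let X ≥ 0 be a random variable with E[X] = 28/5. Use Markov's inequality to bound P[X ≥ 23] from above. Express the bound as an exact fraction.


μ = E[X] = 28/5, a = 23.
Markov: P[X ≥ 23] ≤ μ/a = (28/5)/23 = 28/115.
Numerically: ≈ 0.24348.
(Since a = 23 > μ = 5.60000, the bound 28/115 is < 1 and informative.)

P[X ≥ 23] ≤ 28/115 ≈ 0.24348.
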